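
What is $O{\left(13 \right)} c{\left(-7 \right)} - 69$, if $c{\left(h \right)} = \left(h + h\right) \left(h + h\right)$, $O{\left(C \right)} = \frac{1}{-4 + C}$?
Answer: $- \frac{425}{9} \approx -47.222$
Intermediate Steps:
$c{\left(h \right)} = 4 h^{2}$ ($c{\left(h \right)} = 2 h 2 h = 4 h^{2}$)
$O{\left(13 \right)} c{\left(-7 \right)} - 69 = \frac{4 \left(-7\right)^{2}}{-4 + 13} - 69 = \frac{4 \cdot 49}{9} - 69 = \frac{1}{9} \cdot 196 - 69 = \frac{196}{9} - 69 = - \frac{425}{9}$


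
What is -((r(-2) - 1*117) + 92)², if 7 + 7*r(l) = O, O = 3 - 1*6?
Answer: -34225/49 ≈ -698.47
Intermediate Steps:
O = -3 (O = 3 - 6 = -3)
r(l) = -10/7 (r(l) = -1 + (⅐)*(-3) = -1 - 3/7 = -10/7)
-((r(-2) - 1*117) + 92)² = -((-10/7 - 1*117) + 92)² = -((-10/7 - 117) + 92)² = -(-829/7 + 92)² = -(-185/7)² = -1*34225/49 = -34225/49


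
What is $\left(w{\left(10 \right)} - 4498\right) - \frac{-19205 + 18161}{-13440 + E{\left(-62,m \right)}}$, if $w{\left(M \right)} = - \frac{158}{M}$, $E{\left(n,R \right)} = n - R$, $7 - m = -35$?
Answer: $- \frac{76419939}{16930} \approx -4513.9$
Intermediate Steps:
$m = 42$ ($m = 7 - -35 = 7 + 35 = 42$)
$\left(w{\left(10 \right)} - 4498\right) - \frac{-19205 + 18161}{-13440 + E{\left(-62,m \right)}} = \left(- \frac{158}{10} - 4498\right) - \frac{-19205 + 18161}{-13440 - 104} = \left(\left(-158\right) \frac{1}{10} - 4498\right) - - \frac{1044}{-13440 - 104} = \left(- \frac{79}{5} - 4498\right) - - \frac{1044}{-13440 - 104} = - \frac{22569}{5} - - \frac{1044}{-13544} = - \frac{22569}{5} - \left(-1044\right) \left(- \frac{1}{13544}\right) = - \frac{22569}{5} - \frac{261}{3386} = - \frac{76419939}{16930}$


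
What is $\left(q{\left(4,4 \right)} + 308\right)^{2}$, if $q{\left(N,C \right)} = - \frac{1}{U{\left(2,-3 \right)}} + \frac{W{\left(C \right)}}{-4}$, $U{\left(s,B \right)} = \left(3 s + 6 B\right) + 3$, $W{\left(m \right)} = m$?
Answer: $\frac{7639696}{81} \approx 94317.0$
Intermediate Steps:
$U{\left(s,B \right)} = 3 + 3 s + 6 B$
$q{\left(N,C \right)} = \frac{1}{9} - \frac{C}{4}$ ($q{\left(N,C \right)} = - \frac{1}{3 + 3 \cdot 2 + 6 \left(-3\right)} + \frac{C}{-4} = - \frac{1}{3 + 6 - 18} + C \left(- \frac{1}{4}\right) = - \frac{1}{-9} - \frac{C}{4} = \left(-1\right) \left(- \frac{1}{9}\right) - \frac{C}{4} = \frac{1}{9} - \frac{C}{4}$)
$\left(q{\left(4,4 \right)} + 308\right)^{2} = \left(\left(\frac{1}{9} - 1\right) + 308\right)^{2} = \left(- \frac{8}{9} + 308\right)^{2} = \left(\frac{2764}{9}\right)^{2} = \frac{7639696}{81}$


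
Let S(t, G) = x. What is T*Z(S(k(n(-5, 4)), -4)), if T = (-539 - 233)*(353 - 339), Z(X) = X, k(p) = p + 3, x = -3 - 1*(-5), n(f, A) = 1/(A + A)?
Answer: -21616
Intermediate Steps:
n(f, A) = 1/(2*A)
x = 2 (x = -3 + 5 = 2)
k(p) = 3 + p
S(t, G) = 2
T = -10808 (T = -772*14 = -10808)
T*Z(S(k(n(-5, 4)), -4)) = -10808*2 = -21616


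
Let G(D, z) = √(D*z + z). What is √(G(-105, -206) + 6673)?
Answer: √(6673 + 4*√1339) ≈ 82.579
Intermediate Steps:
G(D, z) = √(z + D*z)
√(G(-105, -206) + 6673) = √(√(-206*(1 - 105)) + 6673) = √(√(-206*(-104)) + 6673) = √(√21424 + 6673) = √(4*√1339 + 6673) = √(6673 + 4*√1339)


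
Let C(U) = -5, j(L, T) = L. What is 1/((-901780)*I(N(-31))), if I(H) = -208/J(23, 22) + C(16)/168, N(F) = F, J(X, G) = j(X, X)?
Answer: 966/7903876255 ≈ 1.2222e-7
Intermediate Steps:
J(X, G) = X
I(H) = -35059/3864 (I(H) = -208/23 - 5/168 = -35059/3864)
1/((-901780)*I(N(-31))) = 1/((-901780)*(-35059/3864)) = -1/901780*(-3864/35059) = 966/7903876255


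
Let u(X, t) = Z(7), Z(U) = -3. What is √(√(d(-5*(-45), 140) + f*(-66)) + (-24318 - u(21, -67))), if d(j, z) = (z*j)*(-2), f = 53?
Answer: √(-24315 + I*√66498) ≈ 0.8269 + 155.93*I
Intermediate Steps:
u(X, t) = -3
d(j, z) = -2*j*z (d(j, z) = (j*z)*(-2) = -2*j*z)
√(√(d(-5*(-45), 140) + f*(-66)) + (-24318 - u(21, -67))) = √(√(-2*(-5*(-45))*140 + 53*(-66)) + (-24318 - 1*(-3))) = √(√(-2*225*140 - 3498) + (-24318 + 3)) = √(√(-63000 - 3498) - 24315) = √(√(-66498) - 24315) = √(I*√66498 - 24315) = √(-24315 + I*√66498)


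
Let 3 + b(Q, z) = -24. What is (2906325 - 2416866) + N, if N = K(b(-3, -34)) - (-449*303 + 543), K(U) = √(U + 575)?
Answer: 624963 + 2*√137 ≈ 6.2499e+5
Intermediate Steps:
b(Q, z) = -27 (b(Q, z) = -3 - 24 = -27)
K(U) = √(575 + U)
N = 135504 + 2*√137 (N = √(575 - 27) - (-449*303 + 543) = √548 - (-136047 + 543) = 2*√137 - 1*(-135504) = 2*√137 + 135504 = 135504 + 2*√137 ≈ 1.3553e+5)
(2906325 - 2416866) + N = (2906325 - 2416866) + (135504 + 2*√137) = 489459 + (135504 + 2*√137) = 624963 + 2*√137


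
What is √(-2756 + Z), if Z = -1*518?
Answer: I*√3274 ≈ 57.219*I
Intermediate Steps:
Z = -518
√(-2756 + Z) = √(-2756 - 518) = √(-3274) = I*√3274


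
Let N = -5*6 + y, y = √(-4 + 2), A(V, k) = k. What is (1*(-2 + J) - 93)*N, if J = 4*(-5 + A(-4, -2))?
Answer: 3690 - 123*I*√2 ≈ 3690.0 - 173.95*I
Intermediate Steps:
y = I*√2 (y = √(-2) = I*√2 ≈ 1.4142*I)
J = -28 (J = 4*(-5 - 2) = 4*(-7) = -28)
N = -30 + I*√2 (N = -5*6 + I*√2 = -30 + I*√2 ≈ -30.0 + 1.4142*I)
(1*(-2 + J) - 93)*N = (1*(-2 - 28) - 93)*(-30 + I*√2) = (1*(-30) - 93)*(-30 + I*√2) = (-30 - 93)*(-30 + I*√2) = -123*(-30 + I*√2) = 3690 - 123*I*√2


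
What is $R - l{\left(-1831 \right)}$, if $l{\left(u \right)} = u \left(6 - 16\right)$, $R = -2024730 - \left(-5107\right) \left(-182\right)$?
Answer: $-2972514$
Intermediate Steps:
$R = -2954204$ ($R = -2024730 - 929474 = -2954204$)
$l{\left(u \right)} = - 10 u$ ($l{\left(u \right)} = u \left(-10\right) = - 10 u$)
$R - l{\left(-1831 \right)} = -2954204 - \left(-10\right) \left(-1831\right) = -2954204 - 18310 = -2972514$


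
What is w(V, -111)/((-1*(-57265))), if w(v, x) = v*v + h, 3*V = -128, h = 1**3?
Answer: 1261/39645 ≈ 0.031807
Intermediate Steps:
h = 1
V = -128/3 (V = (1/3)*(-128) = -128/3 ≈ -42.667)
w(v, x) = 1 + v**2 (w(v, x) = v*v + 1 = v**2 + 1 = 1 + v**2)
w(V, -111)/((-1*(-57265))) = (1 + (-128/3)**2)/((-1*(-57265))) = (1 + 16384/9)/57265 = (16393/9)*(1/57265) = 1261/39645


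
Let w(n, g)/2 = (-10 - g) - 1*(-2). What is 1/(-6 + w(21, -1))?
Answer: -1/20 ≈ -0.050000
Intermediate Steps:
w(n, g) = -16 - 2*g (w(n, g) = 2*((-10 - g) - 1*(-2)) = 2*((-10 - g) + 2) = 2*(-8 - g) = -16 - 2*g)
1/(-6 + w(21, -1)) = 1/(-6 + (-16 - 2*(-1))) = 1/(-6 + (-16 + 2)) = 1/(-6 - 14) = 1/(-20) = -1/20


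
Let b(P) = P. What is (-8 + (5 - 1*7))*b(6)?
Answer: -60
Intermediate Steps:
(-8 + (5 - 1*7))*b(6) = (-8 + (5 - 1*7))*6 = (-8 + (5 - 7))*6 = (-8 - 2)*6 = -10*6 = -60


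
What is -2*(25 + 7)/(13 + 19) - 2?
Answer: -4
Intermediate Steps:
-2*(25 + 7)/(13 + 19) - 2 = -64/32 - 2 = -2*1 - 2 = -2 - 2 = -4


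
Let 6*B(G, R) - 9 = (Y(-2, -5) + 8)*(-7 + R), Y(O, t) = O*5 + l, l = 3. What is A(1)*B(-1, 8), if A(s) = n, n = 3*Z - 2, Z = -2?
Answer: -40/3 ≈ -13.333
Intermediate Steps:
Y(O, t) = 3 + 5*O (Y(O, t) = O*5 + 3 = 5*O + 3 = 3 + 5*O)
n = -8 (n = 3*(-2) - 2 = -6 - 2 = -8)
A(s) = -8
B(G, R) = ⅓ + R/6 (B(G, R) = 3/2 + (((3 + 5*(-2)) + 8)*(-7 + R))/6 = 3/2 + (((3 - 10) + 8)*(-7 + R))/6 = 3/2 + ((-7 + 8)*(-7 + R))/6 = 3/2 + (1*(-7 + R))/6 = 3/2 + (-7 + R)/6 = 3/2 + (-7/6 + R/6) = ⅓ + R/6)
A(1)*B(-1, 8) = -8*(⅓ + (⅙)*8) = -8*(⅓ + 4/3) = -8*5/3 = -40/3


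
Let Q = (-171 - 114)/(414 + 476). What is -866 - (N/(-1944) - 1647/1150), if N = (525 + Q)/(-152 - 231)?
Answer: -813387111239/940801200 ≈ -864.57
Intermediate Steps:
Q = -57/178 (Q = -285/890 = -285*1/890 = -57/178 ≈ -0.32022)
N = -93393/68174 (N = (525 - 57/178)/(-152 - 231) = (93393/178)/(-383) = (93393/178)*(-1/383) = -93393/68174 ≈ -1.3699)
-866 - (N/(-1944) - 1647/1150) = -866 - (-93393/68174/(-1944) - 1647/1150) = -866 - (-93393/68174*(-1/1944) - 1647*1/1150) = -866 - (1153/1636176 - 1647/1150) = -866 - 1*(-1346727961/940801200) = -866 + 1346727961/940801200 = -813387111239/940801200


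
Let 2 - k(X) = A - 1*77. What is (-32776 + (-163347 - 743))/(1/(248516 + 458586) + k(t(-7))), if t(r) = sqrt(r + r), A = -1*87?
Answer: -46401447444/39126311 ≈ -1185.9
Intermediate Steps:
A = -87
t(r) = sqrt(2)*sqrt(r) (t(r) = sqrt(2*r) = sqrt(2)*sqrt(r))
k(X) = 166 (k(X) = 2 - (-87 - 1*77) = 2 - (-87 - 77) = 2 - 1*(-164) = 2 + 164 = 166)
(-32776 + (-163347 - 743))/(1/(248516 + 458586) + k(t(-7))) = (-32776 + (-163347 - 743))/(1/(248516 + 458586) + 166) = (-32776 - 164090)/(1/707102 + 166) = -196866/(1/707102 + 166) = -196866/117378933/707102 = -196866*707102/117378933 = -46401447444/39126311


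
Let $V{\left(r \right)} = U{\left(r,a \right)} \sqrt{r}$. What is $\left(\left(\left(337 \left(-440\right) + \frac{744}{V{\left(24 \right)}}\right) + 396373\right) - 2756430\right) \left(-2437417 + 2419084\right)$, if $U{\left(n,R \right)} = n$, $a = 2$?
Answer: $45985342221 - \frac{189441 \sqrt{6}}{4} \approx 4.5985 \cdot 10^{10}$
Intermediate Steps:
$V{\left(r \right)} = r^{\frac{3}{2}}$ ($V{\left(r \right)} = r \sqrt{r} = r^{\frac{3}{2}}$)
$\left(\left(\left(337 \left(-440\right) + \frac{744}{V{\left(24 \right)}}\right) + 396373\right) - 2756430\right) \left(-2437417 + 2419084\right) = \left(\left(\left(337 \left(-440\right) + \frac{744}{24^{\frac{3}{2}}}\right) + 396373\right) - 2756430\right) \left(-2437417 + 2419084\right) = \left(\left(\left(-148280 + \frac{744}{48 \sqrt{6}}\right) + 396373\right) - 2756430\right) \left(-18333\right) = \left(\left(\left(-148280 + 744 \frac{\sqrt{6}}{288}\right) + 396373\right) - 2756430\right) \left(-18333\right) = \left(\left(\left(-148280 + \frac{31 \sqrt{6}}{12}\right) + 396373\right) - 2756430\right) \left(-18333\right) = \left(\left(248093 + \frac{31 \sqrt{6}}{12}\right) - 2756430\right) \left(-18333\right) = \left(-2508337 + \frac{31 \sqrt{6}}{12}\right) \left(-18333\right) = 45985342221 - \frac{189441 \sqrt{6}}{4}$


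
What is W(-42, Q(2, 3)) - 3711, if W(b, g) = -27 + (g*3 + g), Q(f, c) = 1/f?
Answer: -3736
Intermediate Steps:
W(b, g) = -27 + 4*g (W(b, g) = -27 + (3*g + g) = -27 + 4*g)
W(-42, Q(2, 3)) - 3711 = (-27 + 4/2) - 3711 = (-27 + 4*(1/2)) - 3711 = (-27 + 2) - 3711 = -25 - 3711 = -3736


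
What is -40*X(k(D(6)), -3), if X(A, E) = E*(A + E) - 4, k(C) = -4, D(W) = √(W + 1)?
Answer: -680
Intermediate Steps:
D(W) = √(1 + W)
X(A, E) = -4 + E*(A + E)
-40*X(k(D(6)), -3) = -40*(-4 + (-3)² - 4*(-3)) = -40*(-4 + 9 + 12) = -40*17 = -680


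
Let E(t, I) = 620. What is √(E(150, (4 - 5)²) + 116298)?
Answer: √116918 ≈ 341.93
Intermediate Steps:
√(E(150, (4 - 5)²) + 116298) = √(620 + 116298) = √116918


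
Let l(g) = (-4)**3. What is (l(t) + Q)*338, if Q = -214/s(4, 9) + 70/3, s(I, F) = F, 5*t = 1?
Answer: -196040/9 ≈ -21782.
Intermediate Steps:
t = 1/5 (t = (1/5)*1 = 1/5 ≈ 0.20000)
Q = -4/9 (Q = -214/9 + 70/3 = -4/9 ≈ -0.44444)
l(g) = -64
(l(t) + Q)*338 = (-64 - 4/9)*338 = -580/9*338 = -196040/9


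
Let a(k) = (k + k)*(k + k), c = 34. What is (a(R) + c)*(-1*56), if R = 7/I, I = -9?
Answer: -165200/81 ≈ -2039.5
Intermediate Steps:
R = -7/9 (R = 7/(-9) = 7*(-⅑) = -7/9 ≈ -0.77778)
a(k) = 4*k² (a(k) = (2*k)*(2*k) = 4*k²)
(a(R) + c)*(-1*56) = (4*(-7/9)² + 34)*(-1*56) = (4*(49/81) + 34)*(-56) = (196/81 + 34)*(-56) = (2950/81)*(-56) = -165200/81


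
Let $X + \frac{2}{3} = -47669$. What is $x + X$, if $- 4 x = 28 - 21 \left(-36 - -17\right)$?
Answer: $- \frac{573317}{12} \approx -47776.0$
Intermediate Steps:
$X = - \frac{143009}{3}$ ($X = - \frac{2}{3} - 47669 = - \frac{143009}{3} \approx -47670.0$)
$x = - \frac{427}{4}$ ($x = - \frac{28 - 21 \left(-36 - -17\right)}{4} = - \frac{28 - 21 \left(-36 + 17\right)}{4} = - \frac{28 - -399}{4} = - \frac{28 + 399}{4} = \left(- \frac{1}{4}\right) 427 = - \frac{427}{4} \approx -106.75$)
$x + X = - \frac{427}{4} - \frac{143009}{3} = - \frac{573317}{12}$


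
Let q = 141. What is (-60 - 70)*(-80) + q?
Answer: 10541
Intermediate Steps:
(-60 - 70)*(-80) + q = (-60 - 70)*(-80) + 141 = -130*(-80) + 141 = 10400 + 141 = 10541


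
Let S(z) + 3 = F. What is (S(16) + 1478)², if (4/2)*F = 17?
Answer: 8803089/4 ≈ 2.2008e+6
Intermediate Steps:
F = 17/2 (F = (½)*17 = 17/2 ≈ 8.5000)
S(z) = 11/2 (S(z) = -3 + 17/2 = 11/2)
(S(16) + 1478)² = (11/2 + 1478)² = (2967/2)² = 8803089/4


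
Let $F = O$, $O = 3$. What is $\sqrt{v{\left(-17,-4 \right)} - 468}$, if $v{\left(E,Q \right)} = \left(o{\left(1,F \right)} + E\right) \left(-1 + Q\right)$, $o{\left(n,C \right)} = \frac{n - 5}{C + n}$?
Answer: $3 i \sqrt{42} \approx 19.442 i$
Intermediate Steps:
$F = 3$
$o{\left(n,C \right)} = \frac{-5 + n}{C + n}$
$v{\left(E,Q \right)} = \left(-1 + E\right) \left(-1 + Q\right)$ ($v{\left(E,Q \right)} = \left(\frac{-5 + 1}{3 + 1} + E\right) \left(-1 + Q\right) = \left(\frac{1}{4} \left(-4\right) + E\right) \left(-1 + Q\right) = \left(-1 + E\right) \left(-1 + Q\right)$)
$\sqrt{v{\left(-17,-4 \right)} - 468} = \sqrt{\left(1 - -17 - -4 - -68\right) - 468} = \sqrt{\left(1 + 17 + 4 + 68\right) - 468} = \sqrt{90 - 468} = \sqrt{-378} = 3 i \sqrt{42}$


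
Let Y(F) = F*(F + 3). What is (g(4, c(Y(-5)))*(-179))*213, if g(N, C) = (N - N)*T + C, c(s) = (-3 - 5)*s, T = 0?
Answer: 3050160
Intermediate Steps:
Y(F) = F*(3 + F)
c(s) = -8*s
g(N, C) = C (g(N, C) = (N - N)*0 + C = 0*0 + C = 0 + C = C)
(g(4, c(Y(-5)))*(-179))*213 = (-(-40)*(3 - 5)*(-179))*213 = (-(-40)*(-2)*(-179))*213 = (-8*10*(-179))*213 = -80*(-179)*213 = 14320*213 = 3050160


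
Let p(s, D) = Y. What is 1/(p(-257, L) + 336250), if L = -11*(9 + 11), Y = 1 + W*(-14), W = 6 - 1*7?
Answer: 1/336265 ≈ 2.9738e-6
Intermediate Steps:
W = -1 (W = 6 - 7 = -1)
Y = 15 (Y = 1 - 1*(-14) = 1 + 14 = 15)
L = -220 (L = -11*20 = -220)
p(s, D) = 15
1/(p(-257, L) + 336250) = 1/(15 + 336250) = 1/336265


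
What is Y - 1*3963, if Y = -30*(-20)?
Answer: -3363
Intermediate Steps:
Y = 600
Y - 1*3963 = 600 - 1*3963 = 600 - 3963 = -3363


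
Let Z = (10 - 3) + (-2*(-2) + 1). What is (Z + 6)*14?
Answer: 252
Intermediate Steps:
Z = 12 (Z = 7 + (4 + 1) = 7 + 5 = 12)
(Z + 6)*14 = (12 + 6)*14 = 18*14 = 252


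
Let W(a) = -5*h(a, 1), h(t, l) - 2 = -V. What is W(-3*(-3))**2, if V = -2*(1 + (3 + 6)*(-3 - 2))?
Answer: 184900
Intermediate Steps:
V = 88 (V = -2*(1 + 9*(-5)) = -2*(1 - 45) = -2*(-44) = 88)
h(t, l) = -86 (h(t, l) = 2 - 1*88 = 2 - 88 = -86)
W(a) = 430 (W(a) = -5*(-86) = 430)
W(-3*(-3))**2 = 430**2 = 184900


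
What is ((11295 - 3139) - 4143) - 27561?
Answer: -23548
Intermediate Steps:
((11295 - 3139) - 4143) - 27561 = (8156 - 4143) - 27561 = 4013 - 27561 = -23548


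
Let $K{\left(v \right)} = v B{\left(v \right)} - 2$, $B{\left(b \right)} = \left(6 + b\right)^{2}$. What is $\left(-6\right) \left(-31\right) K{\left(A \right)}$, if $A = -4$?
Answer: $-3348$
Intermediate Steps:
$K{\left(v \right)} = -2 + v \left(6 + v\right)^{2}$ ($K{\left(v \right)} = v \left(6 + v\right)^{2} - 2 = -2 + v \left(6 + v\right)^{2}$)
$\left(-6\right) \left(-31\right) K{\left(A \right)} = \left(-6\right) \left(-31\right) \left(-2 - 4 \left(6 - 4\right)^{2}\right) = 186 \left(-2 - 4 \cdot 2^{2}\right) = 186 \left(-2 - 16\right) = 186 \left(-18\right) = -3348$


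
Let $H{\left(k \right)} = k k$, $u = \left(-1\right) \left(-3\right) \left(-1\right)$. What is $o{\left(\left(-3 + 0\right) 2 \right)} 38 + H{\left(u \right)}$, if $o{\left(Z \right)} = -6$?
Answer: $-219$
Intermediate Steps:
$u = -3$ ($u = 3 \left(-1\right) = -3$)
$H{\left(k \right)} = k^{2}$
$o{\left(\left(-3 + 0\right) 2 \right)} 38 + H{\left(u \right)} = \left(-6\right) 38 + \left(-3\right)^{2} = -228 + 9 = -219$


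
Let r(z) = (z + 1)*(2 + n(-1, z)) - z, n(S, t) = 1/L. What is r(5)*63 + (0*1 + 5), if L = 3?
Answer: 572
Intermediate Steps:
n(S, t) = ⅓ (n(S, t) = 1/3 = ⅓)
r(z) = 7/3 + 4*z/3 (r(z) = (z + 1)*(2 + ⅓) - z = (1 + z)*(7/3) - z = (7/3 + 7*z/3) - z = 7/3 + 4*z/3)
r(5)*63 + (0*1 + 5) = (7/3 + (4/3)*5)*63 + (0*1 + 5) = (7/3 + 20/3)*63 + (0 + 5) = 9*63 + 5 = 567 + 5 = 572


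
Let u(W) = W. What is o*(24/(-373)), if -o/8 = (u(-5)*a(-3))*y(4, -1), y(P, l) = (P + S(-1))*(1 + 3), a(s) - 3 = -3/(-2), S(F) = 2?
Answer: -103680/373 ≈ -277.96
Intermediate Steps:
a(s) = 9/2 (a(s) = 3 - 3/(-2) = 3 - 3*(-½) = 3 + 3/2 = 9/2)
y(P, l) = 8 + 4*P (y(P, l) = (P + 2)*(1 + 3) = (2 + P)*4 = 8 + 4*P)
o = 4320 (o = -8*(-5*9/2)*(8 + 4*4) = -(-180)*(8 + 16) = -(-180)*24 = -8*(-540) = 4320)
o*(24/(-373)) = 4320*(24/(-373)) = 4320*(24*(-1/373)) = 4320*(-24/373) = -103680/373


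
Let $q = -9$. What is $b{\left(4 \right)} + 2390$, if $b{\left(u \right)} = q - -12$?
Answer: $2393$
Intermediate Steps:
$b{\left(u \right)} = 3$ ($b{\left(u \right)} = -9 - -12 = -9 + 12 = 3$)
$b{\left(4 \right)} + 2390 = 3 + 2390 = 2393$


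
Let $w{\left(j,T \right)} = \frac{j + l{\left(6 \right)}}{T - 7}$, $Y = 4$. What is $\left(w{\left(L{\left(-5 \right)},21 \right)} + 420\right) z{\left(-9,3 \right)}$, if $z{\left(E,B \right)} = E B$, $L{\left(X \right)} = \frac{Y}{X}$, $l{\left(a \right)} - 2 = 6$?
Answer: $- \frac{397386}{35} \approx -11354.0$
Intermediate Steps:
$l{\left(a \right)} = 8$ ($l{\left(a \right)} = 2 + 6 = 8$)
$L{\left(X \right)} = \frac{4}{X}$
$w{\left(j,T \right)} = \frac{8 + j}{-7 + T}$ ($w{\left(j,T \right)} = \frac{j + 8}{T - 7} = \frac{8 + j}{-7 + T}$)
$z{\left(E,B \right)} = B E$
$\left(w{\left(L{\left(-5 \right)},21 \right)} + 420\right) z{\left(-9,3 \right)} = \left(\frac{8 + \frac{4}{-5}}{-7 + 21} + 420\right) 3 \left(-9\right) = \left(\frac{8 + 4 \left(- \frac{1}{5}\right)}{14} + 420\right) \left(-27\right) = \left(\frac{8 - \frac{4}{5}}{14} + 420\right) \left(-27\right) = \left(\frac{1}{14} \cdot \frac{36}{5} + 420\right) \left(-27\right) = \left(\frac{18}{35} + 420\right) \left(-27\right) = \frac{14718}{35} \left(-27\right) = - \frac{397386}{35}$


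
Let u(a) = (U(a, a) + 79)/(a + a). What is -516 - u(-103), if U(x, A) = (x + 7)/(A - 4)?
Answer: -110341/214 ≈ -515.61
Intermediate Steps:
U(x, A) = (7 + x)/(-4 + A)
u(a) = (79 + (7 + a)/(-4 + a))/(2*a) (u(a) = ((7 + a)/(-4 + a) + 79)/(a + a) = (79 + (7 + a)/(-4 + a))/((2*a)) = (79 + (7 + a)/(-4 + a))*(1/(2*a)) = (79 + (7 + a)/(-4 + a))/(2*a))
-516 - u(-103) = -516 - (-309 + 80*(-103))/(2*(-103)*(-4 - 103)) = -516 - (-1)*(-309 - 8240)/(2*103*(-107)) = -516 - (-1)*(-1)*(-8549)/(2*103*107) = -516 - 1*(-83/214) = -516 + 83/214 = -110341/214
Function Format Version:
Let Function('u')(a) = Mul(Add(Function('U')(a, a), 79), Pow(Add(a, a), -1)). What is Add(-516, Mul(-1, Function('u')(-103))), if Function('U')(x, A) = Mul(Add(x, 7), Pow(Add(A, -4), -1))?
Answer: Rational(-110341, 214) ≈ -515.61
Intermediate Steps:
Function('U')(x, A) = Mul(Pow(Add(-4, A), -1), Add(7, x)) (Function('U')(x, A) = Mul(Add(7, x), Pow(Add(-4, A), -1)) = Mul(Pow(Add(-4, A), -1), Add(7, x)))
Function('u')(a) = Mul(Rational(1, 2), Pow(a, -1), Add(79, Mul(Pow(Add(-4, a), -1), Add(7, a)))) (Function('u')(a) = Mul(Add(Mul(Pow(Add(-4, a), -1), Add(7, a)), 79), Pow(Add(a, a), -1)) = Mul(Add(79, Mul(Pow(Add(-4, a), -1), Add(7, a))), Pow(Mul(2, a), -1)) = Mul(Add(79, Mul(Pow(Add(-4, a), -1), Add(7, a))), Mul(Rational(1, 2), Pow(a, -1))) = Mul(Rational(1, 2), Pow(a, -1), Add(79, Mul(Pow(Add(-4, a), -1), Add(7, a)))))
Add(-516, Mul(-1, Function('u')(-103))) = Add(-516, Mul(-1, Mul(Rational(1, 2), Pow(-103, -1), Pow(Add(-4, -103), -1), Add(-309, Mul(80, -103))))) = Add(-516, Mul(-1, Mul(Rational(1, 2), Rational(-1, 103), Pow(-107, -1), Add(-309, -8240)))) = Add(-516, Mul(-1, Mul(Rational(1, 2), Rational(-1, 103), Rational(-1, 107), -8549))) = Add(-516, Mul(-1, Rational(-83, 214))) = Add(-516, Rational(83, 214)) = Rational(-110341, 214)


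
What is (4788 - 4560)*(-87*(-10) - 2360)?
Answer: -339720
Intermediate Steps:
(4788 - 4560)*(-87*(-10) - 2360) = 228*(870 - 2360) = 228*(-1490) = -339720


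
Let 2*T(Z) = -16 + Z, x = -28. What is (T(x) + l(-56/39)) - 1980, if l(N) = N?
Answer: -78134/39 ≈ -2003.4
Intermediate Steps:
T(Z) = -8 + Z/2 (T(Z) = (-16 + Z)/2 = -8 + Z/2)
(T(x) + l(-56/39)) - 1980 = ((-8 + (½)*(-28)) - 56/39) - 1980 = ((-8 - 14) - 56*1/39) - 1980 = (-22 - 56/39) - 1980 = -914/39 - 1980 = -78134/39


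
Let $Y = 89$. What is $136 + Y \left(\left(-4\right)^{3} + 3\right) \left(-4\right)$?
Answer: $21852$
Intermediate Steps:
$136 + Y \left(\left(-4\right)^{3} + 3\right) \left(-4\right) = 136 + 89 \left(\left(-4\right)^{3} + 3\right) \left(-4\right) = 136 + 89 \left(-64 + 3\right) \left(-4\right) = 136 + 89 \left(\left(-61\right) \left(-4\right)\right) = 136 + 89 \cdot 244 = 136 + 21716 = 21852$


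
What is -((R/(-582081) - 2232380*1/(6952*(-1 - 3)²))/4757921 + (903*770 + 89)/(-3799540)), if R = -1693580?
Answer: 13389150820894500545323/73154565413572714690080 ≈ 0.18303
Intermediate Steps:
-((R/(-582081) - 2232380*1/(6952*(-1 - 3)²))/4757921 + (903*770 + 89)/(-3799540)) = -((-1693580/(-582081) - 2232380*1/(6952*(-1 - 3)²))/4757921 + (903*770 + 89)/(-3799540)) = -((-1693580*(-1/582081) - 2232380/(6952*(-4)²))*(1/4757921) + (695310 + 89)*(-1/3799540)) = -((1693580/582081 - 2232380/(6952*16))*(1/4757921) + 695399*(-1/3799540)) = -((1693580/582081 - 2232380/111232)*(1/4757921) - 695399/3799540) = -((1693580/582081 - 2232380*1/111232)*(1/4757921) - 695399/3799540) = -((1693580/582081 - 558095/27808)*(1/4757921) - 695399/3799540) = -(-277761423055/16186508448*1/4757921 - 695399/3799540) = -(-277761423055/77014128461416608 - 695399/3799540) = -1*(-13389150820894500545323/73154565413572714690080) = 13389150820894500545323/73154565413572714690080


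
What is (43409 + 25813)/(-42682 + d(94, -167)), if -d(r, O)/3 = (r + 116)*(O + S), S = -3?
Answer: 34611/32209 ≈ 1.0746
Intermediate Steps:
d(r, O) = -3*(-3 + O)*(116 + r) (d(r, O) = -3*(r + 116)*(O - 3) = -3*(116 + r)*(-3 + O) = -3*(-3 + O)*(116 + r))
(43409 + 25813)/(-42682 + d(94, -167)) = (43409 + 25813)/(-42682 + (1044 - 348*(-167) + 9*94 - 3*(-167)*94)) = 69222/(-42682 + (1044 + 58116 + 846 + 47094)) = 69222/(-42682 + 107100) = 69222/64418 = 69222*(1/64418) = 34611/32209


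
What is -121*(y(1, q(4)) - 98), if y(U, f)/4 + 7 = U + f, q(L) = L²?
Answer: 7018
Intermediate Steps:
y(U, f) = -28 + 4*U + 4*f (y(U, f) = -28 + 4*(U + f) = -28 + (4*U + 4*f) = -28 + 4*U + 4*f)
-121*(y(1, q(4)) - 98) = -121*((-28 + 4*1 + 4*4²) - 98) = -121*((-28 + 4 + 4*16) - 98) = -121*((-28 + 4 + 64) - 98) = -121*(40 - 98) = -121*(-58) = 7018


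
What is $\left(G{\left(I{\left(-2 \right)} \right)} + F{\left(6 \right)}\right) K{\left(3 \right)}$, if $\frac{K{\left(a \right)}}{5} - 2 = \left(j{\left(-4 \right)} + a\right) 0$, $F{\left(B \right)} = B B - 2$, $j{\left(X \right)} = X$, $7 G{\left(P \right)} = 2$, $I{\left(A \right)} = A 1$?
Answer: $\frac{2400}{7} \approx 342.86$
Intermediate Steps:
$I{\left(A \right)} = A$
$G{\left(P \right)} = \frac{2}{7}$ ($G{\left(P \right)} = \frac{1}{7} \cdot 2 = \frac{2}{7}$)
$F{\left(B \right)} = -2 + B^{2}$ ($F{\left(B \right)} = B^{2} - 2 = -2 + B^{2}$)
$K{\left(a \right)} = 10$ ($K{\left(a \right)} = 10 + 5 \left(-4 + a\right) 0 = 10 + 5 \cdot 0 = 10 + 0 = 10$)
$\left(G{\left(I{\left(-2 \right)} \right)} + F{\left(6 \right)}\right) K{\left(3 \right)} = \left(\frac{2}{7} - \left(2 - 6^{2}\right)\right) 10 = \left(\frac{2}{7} + \left(-2 + 36\right)\right) 10 = \left(\frac{2}{7} + 34\right) 10 = \frac{240}{7} \cdot 10 = \frac{2400}{7}$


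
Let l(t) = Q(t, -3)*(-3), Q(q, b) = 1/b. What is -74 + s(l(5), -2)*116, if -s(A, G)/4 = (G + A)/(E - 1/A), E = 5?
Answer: 42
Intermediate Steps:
l(t) = 1 (l(t) = -3/(-3) = -⅓*(-3) = 1)
s(A, G) = -4*(A + G)/(5 - 1/A) (s(A, G) = -4*(G + A)/(5 - 1/A) = -4*(A + G)/(5 - 1/A))
-74 + s(l(5), -2)*116 = -74 - 4*1*(1 - 2)/(-1 + 5*1)*116 = -74 - 4*1*(-1)/(-1 + 5)*116 = -74 - 4*1*(-1)/4*116 = -74 - 4*1*¼*(-1)*116 = -74 + 1*116 = -74 + 116 = 42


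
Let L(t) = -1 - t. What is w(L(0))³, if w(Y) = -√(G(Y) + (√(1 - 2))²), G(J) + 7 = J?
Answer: 27*I ≈ 27.0*I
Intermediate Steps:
G(J) = -7 + J
w(Y) = -√(-8 + Y) (w(Y) = -√((-7 + Y) + (√(1 - 2))²) = -√((-7 + Y) + (√(-1))²) = -√((-7 + Y) + I²) = -√((-7 + Y) - 1) = -√(-8 + Y))
w(L(0))³ = (-√(-8 + (-1 - 1*0)))³ = (-√(-8 + (-1 + 0)))³ = (-√(-8 - 1))³ = (-√(-9))³ = (-3*I)³ = 27*I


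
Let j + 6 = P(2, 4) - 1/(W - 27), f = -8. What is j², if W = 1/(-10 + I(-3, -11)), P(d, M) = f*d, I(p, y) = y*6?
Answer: 2033108100/4214809 ≈ 482.37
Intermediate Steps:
I(p, y) = 6*y
P(d, M) = -8*d
W = -1/76 (W = 1/(-10 + 6*(-11)) = 1/(-10 - 66) = 1/(-76) = -1/76 ≈ -0.013158)
j = -45090/2053 (j = -6 + (-8*2 - 1/(-1/76 - 27)) = -6 + (-16 - 1/(-2053/76)) = -6 + (-16 - 1*(-76/2053)) = -6 + (-16 + 76/2053) = -6 - 32772/2053 = -45090/2053 ≈ -21.963)
j² = (-45090/2053)² = 2033108100/4214809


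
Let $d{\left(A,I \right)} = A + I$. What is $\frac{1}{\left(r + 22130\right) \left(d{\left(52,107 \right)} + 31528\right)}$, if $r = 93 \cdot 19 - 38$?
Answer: $\frac{1}{756020133} \approx 1.3227 \cdot 10^{-9}$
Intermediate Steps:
$r = 1729$ ($r = 1767 - 38 = 1729$)
$\frac{1}{\left(r + 22130\right) \left(d{\left(52,107 \right)} + 31528\right)} = \frac{1}{\left(1729 + 22130\right) \left(\left(52 + 107\right) + 31528\right)} = \frac{1}{23859 \left(159 + 31528\right)} = \frac{1}{23859 \cdot 31687} = \frac{1}{756020133}$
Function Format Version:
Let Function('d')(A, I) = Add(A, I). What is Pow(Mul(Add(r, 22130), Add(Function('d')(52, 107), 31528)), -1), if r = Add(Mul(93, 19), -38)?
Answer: Rational(1, 756020133) ≈ 1.3227e-9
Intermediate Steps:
r = 1729 (r = Add(1767, -38) = 1729)
Pow(Mul(Add(r, 22130), Add(Function('d')(52, 107), 31528)), -1) = Pow(Mul(Add(1729, 22130), Add(Add(52, 107), 31528)), -1) = Pow(Mul(23859, Add(159, 31528)), -1) = Pow(Mul(23859, 31687), -1) = Pow(756020133, -1) = Rational(1, 756020133)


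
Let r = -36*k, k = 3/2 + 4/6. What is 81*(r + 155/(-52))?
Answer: -341091/52 ≈ -6559.4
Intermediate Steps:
k = 13/6 (k = 3*(1/2) + 4*(1/6) = 3/2 + 2/3 = 13/6 ≈ 2.1667)
r = -78 (r = -36*13/6 = -78)
81*(r + 155/(-52)) = 81*(-78 + 155/(-52)) = 81*(-78 + 155*(-1/52)) = 81*(-78 - 155/52) = 81*(-4211/52) = -341091/52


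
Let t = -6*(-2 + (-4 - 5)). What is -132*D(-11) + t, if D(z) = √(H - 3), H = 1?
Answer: 66 - 132*I*√2 ≈ 66.0 - 186.68*I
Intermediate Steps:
D(z) = I*√2 (D(z) = √(1 - 3) = √(-2) = I*√2)
t = 66 (t = -6*(-2 - 9) = -6*(-11) = 66)
-132*D(-11) + t = -132*I*√2 + 66 = 66 - 132*I*√2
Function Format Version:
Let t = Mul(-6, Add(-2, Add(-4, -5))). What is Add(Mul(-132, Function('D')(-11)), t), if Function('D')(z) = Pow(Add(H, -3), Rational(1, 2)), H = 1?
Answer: Add(66, Mul(-132, I, Pow(2, Rational(1, 2)))) ≈ Add(66.000, Mul(-186.68, I))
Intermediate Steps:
Function('D')(z) = Mul(I, Pow(2, Rational(1, 2))) (Function('D')(z) = Pow(Add(1, -3), Rational(1, 2)) = Pow(-2, Rational(1, 2)) = Mul(I, Pow(2, Rational(1, 2))))
t = 66 (t = Mul(-6, Add(-2, -9)) = Mul(-6, -11) = 66)
Add(Mul(-132, Function('D')(-11)), t) = Add(Mul(-132, Mul(I, Pow(2, Rational(1, 2)))), 66) = Add(Mul(-132, I, Pow(2, Rational(1, 2))), 66) = Add(66, Mul(-132, I, Pow(2, Rational(1, 2))))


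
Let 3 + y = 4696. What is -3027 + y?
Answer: 1666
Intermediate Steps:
y = 4693 (y = -3 + 4696 = 4693)
-3027 + y = -3027 + 4693 = 1666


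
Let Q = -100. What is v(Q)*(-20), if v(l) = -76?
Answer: 1520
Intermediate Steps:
v(Q)*(-20) = -76*(-20) = 1520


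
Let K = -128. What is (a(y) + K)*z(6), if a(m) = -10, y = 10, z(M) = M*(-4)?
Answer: 3312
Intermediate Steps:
z(M) = -4*M
(a(y) + K)*z(6) = (-10 - 128)*(-4*6) = -138*(-24) = 3312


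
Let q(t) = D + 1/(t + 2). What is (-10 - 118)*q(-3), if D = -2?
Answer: 384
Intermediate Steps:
q(t) = -2 + 1/(2 + t) (q(t) = -2 + 1/(t + 2) = -2 + 1/(2 + t))
(-10 - 118)*q(-3) = (-10 - 118)*((-3 - 2*(-3))/(2 - 3)) = -128*(-3 + 6)/(-1) = -(-128)*3 = -128*(-3) = 384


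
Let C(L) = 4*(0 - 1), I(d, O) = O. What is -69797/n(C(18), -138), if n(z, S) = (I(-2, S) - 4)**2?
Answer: -69797/20164 ≈ -3.4615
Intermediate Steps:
C(L) = -4 (C(L) = 4*(-1) = -4)
n(z, S) = (-4 + S)**2 (n(z, S) = (S - 4)**2 = (-4 + S)**2)
-69797/n(C(18), -138) = -69797/(-4 - 138)**2 = -69797/((-142)**2) = -69797/20164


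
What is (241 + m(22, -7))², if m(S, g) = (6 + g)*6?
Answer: 55225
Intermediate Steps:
m(S, g) = 36 + 6*g
(241 + m(22, -7))² = (241 + (36 + 6*(-7)))² = (241 + (36 - 42))² = (241 - 6)² = 235² = 55225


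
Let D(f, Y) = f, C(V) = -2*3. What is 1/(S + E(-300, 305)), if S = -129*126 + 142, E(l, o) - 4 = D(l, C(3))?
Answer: -1/16408 ≈ -6.0946e-5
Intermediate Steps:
C(V) = -6
E(l, o) = 4 + l
S = -16112 (S = -16254 + 142 = -16112)
1/(S + E(-300, 305)) = 1/(-16112 + (4 - 300)) = 1/(-16112 - 296) = 1/(-16408) = -1/16408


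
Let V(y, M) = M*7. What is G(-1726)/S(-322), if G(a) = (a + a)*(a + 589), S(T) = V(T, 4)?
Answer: 981231/7 ≈ 1.4018e+5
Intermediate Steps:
V(y, M) = 7*M
S(T) = 28 (S(T) = 7*4 = 28)
G(a) = 2*a*(589 + a) (G(a) = (2*a)*(589 + a) = 2*a*(589 + a))
G(-1726)/S(-322) = (2*(-1726)*(589 - 1726))/28 = (2*(-1726)*(-1137))*(1/28) = 3924924*(1/28) = 981231/7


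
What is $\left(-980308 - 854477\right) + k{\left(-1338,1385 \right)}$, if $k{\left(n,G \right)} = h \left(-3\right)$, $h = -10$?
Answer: $-1834755$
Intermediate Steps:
$k{\left(n,G \right)} = 30$ ($k{\left(n,G \right)} = \left(-10\right) \left(-3\right) = 30$)
$\left(-980308 - 854477\right) + k{\left(-1338,1385 \right)} = \left(-980308 - 854477\right) + 30 = -1834785 + 30 = -1834755$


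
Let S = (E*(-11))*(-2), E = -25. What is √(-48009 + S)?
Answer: 7*I*√991 ≈ 220.36*I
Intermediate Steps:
S = -550 (S = -25*(-11)*(-2) = 275*(-2) = -550)
√(-48009 + S) = √(-48009 - 550) = √(-48559) = 7*I*√991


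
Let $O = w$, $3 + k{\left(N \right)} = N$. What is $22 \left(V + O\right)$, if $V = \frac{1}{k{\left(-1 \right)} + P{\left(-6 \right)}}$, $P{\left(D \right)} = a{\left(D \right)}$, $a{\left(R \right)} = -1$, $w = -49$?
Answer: $- \frac{5412}{5} \approx -1082.4$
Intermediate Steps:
$k{\left(N \right)} = -3 + N$
$O = -49$
$P{\left(D \right)} = -1$
$V = - \frac{1}{5}$ ($V = \frac{1}{\left(-3 - 1\right) - 1} = \frac{1}{-4 - 1} = \frac{1}{-5} = - \frac{1}{5} \approx -0.2$)
$22 \left(V + O\right) = 22 \left(- \frac{1}{5} - 49\right) = 22 \left(- \frac{246}{5}\right) = - \frac{5412}{5}$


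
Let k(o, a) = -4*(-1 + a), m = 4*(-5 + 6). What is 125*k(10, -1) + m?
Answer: 1004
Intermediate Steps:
m = 4 (m = 4*1 = 4)
k(o, a) = 4 - 4*a
125*k(10, -1) + m = 125*(4 - 4*(-1)) + 4 = 125*(4 + 4) + 4 = 125*8 + 4 = 1000 + 4 = 1004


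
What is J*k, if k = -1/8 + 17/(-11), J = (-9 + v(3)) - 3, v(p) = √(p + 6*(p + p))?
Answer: 441/22 - 147*√39/88 ≈ 9.6135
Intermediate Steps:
v(p) = √13*√p (v(p) = √(p + 6*(2*p)) = √(p + 12*p) = √(13*p) = √13*√p)
J = -12 + √39 (J = (-9 + √13*√3) - 3 = (-9 + √39) - 3 = -12 + √39 ≈ -5.7550)
k = -147/88 (k = -1*⅛ + 17*(-1/11) = -⅛ - 17/11 = -147/88 ≈ -1.6705)
J*k = (-12 + √39)*(-147/88) = 441/22 - 147*√39/88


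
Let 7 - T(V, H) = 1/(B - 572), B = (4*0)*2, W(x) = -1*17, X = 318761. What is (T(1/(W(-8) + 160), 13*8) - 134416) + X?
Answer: 105449345/572 ≈ 1.8435e+5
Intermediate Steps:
W(x) = -17
B = 0 (B = 0*2 = 0)
T(V, H) = 4005/572 (T(V, H) = 7 - 1/(0 - 572) = 7 - 1/(-572) = 7 - 1*(-1/572) = 7 + 1/572 = 4005/572)
(T(1/(W(-8) + 160), 13*8) - 134416) + X = (4005/572 - 134416) + 318761 = -76881947/572 + 318761 = 105449345/572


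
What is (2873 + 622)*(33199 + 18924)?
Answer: 182169885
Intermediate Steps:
(2873 + 622)*(33199 + 18924) = 3495*52123 = 182169885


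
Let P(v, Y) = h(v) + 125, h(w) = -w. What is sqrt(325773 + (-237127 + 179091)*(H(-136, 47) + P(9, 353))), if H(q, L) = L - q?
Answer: I*sqrt(17026991) ≈ 4126.4*I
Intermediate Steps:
P(v, Y) = 125 - v (P(v, Y) = -v + 125 = 125 - v)
sqrt(325773 + (-237127 + 179091)*(H(-136, 47) + P(9, 353))) = sqrt(325773 + (-237127 + 179091)*((47 - 1*(-136)) + (125 - 1*9))) = sqrt(325773 - 58036*((47 + 136) + (125 - 9))) = sqrt(325773 - 58036*(183 + 116)) = sqrt(325773 - 58036*299) = sqrt(325773 - 17352764) = sqrt(-17026991) = I*sqrt(17026991)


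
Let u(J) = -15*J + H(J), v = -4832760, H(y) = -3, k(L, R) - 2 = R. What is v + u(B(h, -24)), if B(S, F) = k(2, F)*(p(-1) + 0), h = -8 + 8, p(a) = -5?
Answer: -4834413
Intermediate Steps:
k(L, R) = 2 + R
h = 0
B(S, F) = -10 - 5*F (B(S, F) = (2 + F)*(-5 + 0) = (2 + F)*(-5) = -10 - 5*F)
u(J) = -3 - 15*J (u(J) = -15*J - 3 = -3 - 15*J)
v + u(B(h, -24)) = -4832760 + (-3 - 15*(-10 - 5*(-24))) = -4832760 + (-3 - 15*(-10 + 120)) = -4832760 + (-3 - 15*110) = -4832760 + (-3 - 1650) = -4832760 - 1653 = -4834413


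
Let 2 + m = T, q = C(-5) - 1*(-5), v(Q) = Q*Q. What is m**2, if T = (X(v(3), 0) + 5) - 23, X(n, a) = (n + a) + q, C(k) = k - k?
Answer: 36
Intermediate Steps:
C(k) = 0
v(Q) = Q**2
q = 5 (q = 0 - 1*(-5) = 0 + 5 = 5)
X(n, a) = 5 + a + n (X(n, a) = (n + a) + 5 = (a + n) + 5 = 5 + a + n)
T = -4 (T = ((5 + 0 + 3**2) + 5) - 23 = ((5 + 0 + 9) + 5) - 23 = (14 + 5) - 23 = 19 - 23 = -4)
m = -6 (m = -2 - 4 = -6)
m**2 = (-6)**2 = 36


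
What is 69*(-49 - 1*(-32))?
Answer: -1173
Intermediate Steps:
69*(-49 - 1*(-32)) = 69*(-49 + 32) = 69*(-17) = -1173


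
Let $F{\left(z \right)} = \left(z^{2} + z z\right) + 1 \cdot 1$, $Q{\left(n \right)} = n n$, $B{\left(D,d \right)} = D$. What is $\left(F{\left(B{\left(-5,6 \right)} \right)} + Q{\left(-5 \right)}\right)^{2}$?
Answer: $5776$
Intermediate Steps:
$Q{\left(n \right)} = n^{2}$
$F{\left(z \right)} = 1 + 2 z^{2}$ ($F{\left(z \right)} = \left(z^{2} + z^{2}\right) + 1 = 2 z^{2} + 1 = 1 + 2 z^{2}$)
$\left(F{\left(B{\left(-5,6 \right)} \right)} + Q{\left(-5 \right)}\right)^{2} = \left(\left(1 + 2 \left(-5\right)^{2}\right) + \left(-5\right)^{2}\right)^{2} = \left(\left(1 + 2 \cdot 25\right) + 25\right)^{2} = \left(\left(1 + 50\right) + 25\right)^{2} = \left(51 + 25\right)^{2} = 76^{2} = 5776$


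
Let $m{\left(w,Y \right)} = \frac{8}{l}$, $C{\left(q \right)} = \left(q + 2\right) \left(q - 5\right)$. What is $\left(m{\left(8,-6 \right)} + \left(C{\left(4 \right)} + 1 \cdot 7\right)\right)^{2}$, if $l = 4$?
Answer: $9$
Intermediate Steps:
$C{\left(q \right)} = \left(-5 + q\right) \left(2 + q\right)$ ($C{\left(q \right)} = \left(2 + q\right) \left(-5 + q\right) = \left(-5 + q\right) \left(2 + q\right)$)
$m{\left(w,Y \right)} = 2$ ($m{\left(w,Y \right)} = \frac{8}{4} = 8 \cdot \frac{1}{4} = 2$)
$\left(m{\left(8,-6 \right)} + \left(C{\left(4 \right)} + 1 \cdot 7\right)\right)^{2} = \left(2 + \left(\left(-10 + 4^{2} - 12\right) + 1 \cdot 7\right)\right)^{2} = \left(2 + \left(\left(-10 + 16 - 12\right) + 7\right)\right)^{2} = \left(2 + \left(-6 + 7\right)\right)^{2} = \left(2 + 1\right)^{2} = 3^{2} = 9$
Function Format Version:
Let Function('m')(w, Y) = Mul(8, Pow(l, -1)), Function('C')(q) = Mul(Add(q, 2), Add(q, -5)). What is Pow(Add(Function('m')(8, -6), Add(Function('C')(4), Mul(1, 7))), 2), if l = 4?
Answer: 9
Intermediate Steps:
Function('C')(q) = Mul(Add(-5, q), Add(2, q)) (Function('C')(q) = Mul(Add(2, q), Add(-5, q)) = Mul(Add(-5, q), Add(2, q)))
Function('m')(w, Y) = 2 (Function('m')(w, Y) = Mul(8, Pow(4, -1)) = Mul(8, Rational(1, 4)) = 2)
Pow(Add(Function('m')(8, -6), Add(Function('C')(4), Mul(1, 7))), 2) = Pow(Add(2, Add(Add(-10, Pow(4, 2), Mul(-3, 4)), Mul(1, 7))), 2) = Pow(Add(2, Add(Add(-10, 16, -12), 7)), 2) = Pow(Add(2, Add(-6, 7)), 2) = Pow(Add(2, 1), 2) = Pow(3, 2) = 9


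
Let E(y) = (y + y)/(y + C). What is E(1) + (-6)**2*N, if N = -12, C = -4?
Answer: -1298/3 ≈ -432.67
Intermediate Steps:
E(y) = 2*y/(-4 + y) (E(y) = (y + y)/(y - 4) = (2*y)/(-4 + y) = 2*y/(-4 + y))
E(1) + (-6)**2*N = 2*1/(-4 + 1) + (-6)**2*(-12) = 2*1/(-3) + 36*(-12) = 2*1*(-1/3) - 432 = -2/3 - 432 = -1298/3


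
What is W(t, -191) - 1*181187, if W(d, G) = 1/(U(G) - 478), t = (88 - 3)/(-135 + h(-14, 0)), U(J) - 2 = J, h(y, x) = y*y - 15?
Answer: -120851730/667 ≈ -1.8119e+5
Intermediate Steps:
h(y, x) = -15 + y² (h(y, x) = y² - 15 = -15 + y²)
U(J) = 2 + J
t = 85/46 (t = (88 - 3)/(-135 + (-15 + (-14)²)) = 85/(-135 + (-15 + 196)) = 85/(-135 + 181) = 85/46 ≈ 1.8478)
W(d, G) = 1/(-476 + G) (W(d, G) = 1/((2 + G) - 478) = 1/(-476 + G))
W(t, -191) - 1*181187 = 1/(-476 - 191) - 1*181187 = 1/(-667) - 181187 = -1/667 - 181187 = -120851730/667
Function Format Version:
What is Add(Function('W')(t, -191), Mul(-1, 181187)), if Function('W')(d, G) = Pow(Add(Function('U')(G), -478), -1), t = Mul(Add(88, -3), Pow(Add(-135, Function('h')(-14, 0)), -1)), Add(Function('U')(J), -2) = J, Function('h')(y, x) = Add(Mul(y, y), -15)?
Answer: Rational(-120851730, 667) ≈ -1.8119e+5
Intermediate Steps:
Function('h')(y, x) = Add(-15, Pow(y, 2)) (Function('h')(y, x) = Add(Pow(y, 2), -15) = Add(-15, Pow(y, 2)))
Function('U')(J) = Add(2, J)
t = Rational(85, 46) (t = Mul(Add(88, -3), Pow(Add(-135, Add(-15, Pow(-14, 2))), -1)) = Mul(85, Pow(Add(-135, Add(-15, 196)), -1)) = Mul(85, Pow(Add(-135, 181), -1)) = Mul(85, Pow(46, -1)) = Mul(85, Rational(1, 46)) = Rational(85, 46) ≈ 1.8478)
Function('W')(d, G) = Pow(Add(-476, G), -1) (Function('W')(d, G) = Pow(Add(Add(2, G), -478), -1) = Pow(Add(-476, G), -1))
Add(Function('W')(t, -191), Mul(-1, 181187)) = Add(Pow(Add(-476, -191), -1), Mul(-1, 181187)) = Add(Pow(-667, -1), -181187) = Add(Rational(-1, 667), -181187) = Rational(-120851730, 667)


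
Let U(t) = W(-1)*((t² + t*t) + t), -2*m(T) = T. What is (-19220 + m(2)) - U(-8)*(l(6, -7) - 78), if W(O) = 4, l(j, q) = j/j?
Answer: 17739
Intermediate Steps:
m(T) = -T/2
l(j, q) = 1
U(t) = 4*t + 8*t² (U(t) = 4*((t² + t*t) + t) = 4*((t² + t²) + t) = 4*(2*t² + t) = 4*(t + 2*t²) = 4*t + 8*t²)
(-19220 + m(2)) - U(-8)*(l(6, -7) - 78) = (-19220 - ½*2) - 4*(-8)*(1 + 2*(-8))*(1 - 78) = (-19220 - 1) - 4*(-8)*(1 - 16)*(-77) = -19221 - 4*(-8)*(-15)*(-77) = -19221 - 480*(-77) = -19221 - 1*(-36960) = -19221 + 36960 = 17739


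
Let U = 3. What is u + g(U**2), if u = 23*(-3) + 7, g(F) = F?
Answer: -53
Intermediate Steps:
u = -62 (u = -69 + 7 = -62)
u + g(U**2) = -62 + 3**2 = -62 + 9 = -53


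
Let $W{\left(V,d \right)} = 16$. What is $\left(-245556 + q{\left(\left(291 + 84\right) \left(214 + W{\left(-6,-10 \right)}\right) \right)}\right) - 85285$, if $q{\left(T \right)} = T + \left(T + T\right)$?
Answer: $-72091$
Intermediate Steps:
$q{\left(T \right)} = 3 T$ ($q{\left(T \right)} = T + 2 T = 3 T$)
$\left(-245556 + q{\left(\left(291 + 84\right) \left(214 + W{\left(-6,-10 \right)}\right) \right)}\right) - 85285 = \left(-245556 + 3 \left(291 + 84\right) \left(214 + 16\right)\right) - 85285 = \left(-245556 + 3 \cdot 375 \cdot 230\right) - 85285 = \left(-245556 + 3 \cdot 86250\right) - 85285 = \left(-245556 + 258750\right) - 85285 = 13194 - 85285 = -72091$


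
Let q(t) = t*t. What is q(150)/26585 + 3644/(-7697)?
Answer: 15261352/40924949 ≈ 0.37291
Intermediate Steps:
q(t) = t²
q(150)/26585 + 3644/(-7697) = 150²/26585 + 3644/(-7697) = 22500*(1/26585) + 3644*(-1/7697) = 4500/5317 - 3644/7697 = 15261352/40924949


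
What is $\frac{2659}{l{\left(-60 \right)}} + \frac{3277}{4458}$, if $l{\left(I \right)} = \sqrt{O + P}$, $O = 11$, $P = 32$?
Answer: $\frac{3277}{4458} + \frac{2659 \sqrt{43}}{43} \approx 406.23$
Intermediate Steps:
$l{\left(I \right)} = \sqrt{43}$ ($l{\left(I \right)} = \sqrt{11 + 32} = \sqrt{43}$)
$\frac{2659}{l{\left(-60 \right)}} + \frac{3277}{4458} = \frac{2659}{\sqrt{43}} + \frac{3277}{4458} = 2659 \frac{\sqrt{43}}{43} + 3277 \cdot \frac{1}{4458} = \frac{2659 \sqrt{43}}{43} + \frac{3277}{4458} = \frac{3277}{4458} + \frac{2659 \sqrt{43}}{43}$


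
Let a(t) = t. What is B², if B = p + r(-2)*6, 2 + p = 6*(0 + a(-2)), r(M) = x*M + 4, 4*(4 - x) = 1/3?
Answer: 1369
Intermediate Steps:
x = 47/12 (x = 4 - ¼/3 = 4 - ¼*⅓ = 4 - 1/12 = 47/12 ≈ 3.9167)
r(M) = 4 + 47*M/12 (r(M) = 47*M/12 + 4 = 4 + 47*M/12)
p = -14 (p = -2 + 6*(0 - 2) = -2 + 6*(-2) = -2 - 12 = -14)
B = -37 (B = -14 + (4 + (47/12)*(-2))*6 = -14 + (4 - 47/6)*6 = -14 - 23/6*6 = -14 - 23 = -37)
B² = (-37)² = 1369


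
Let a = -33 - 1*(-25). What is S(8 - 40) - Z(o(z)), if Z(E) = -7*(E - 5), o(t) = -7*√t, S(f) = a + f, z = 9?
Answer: -222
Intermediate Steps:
a = -8 (a = -33 + 25 = -8)
S(f) = -8 + f
Z(E) = 35 - 7*E (Z(E) = -7*(-5 + E) = 35 - 7*E)
S(8 - 40) - Z(o(z)) = (-8 + (8 - 40)) - (35 - (-49)*√9) = (-8 - 32) - (35 - (-49)*3) = -40 - (35 - 7*(-21)) = -40 - (35 + 147) = -40 - 1*182 = -40 - 182 = -222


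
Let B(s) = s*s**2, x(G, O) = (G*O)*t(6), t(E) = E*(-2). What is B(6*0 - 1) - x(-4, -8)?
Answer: 383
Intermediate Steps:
t(E) = -2*E
x(G, O) = -12*G*O (x(G, O) = (G*O)*(-2*6) = (G*O)*(-12) = -12*G*O)
B(s) = s**3
B(6*0 - 1) - x(-4, -8) = (6*0 - 1)**3 - (-12)*(-4)*(-8) = (0 - 1)**3 - 1*(-384) = (-1)**3 + 384 = -1 + 384 = 383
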